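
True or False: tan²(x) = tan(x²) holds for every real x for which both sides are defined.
False.

Claim: tan²(x) = tan(x²).
Test a specific point where both sides are defined: x = -π/6.
LHS = tan²(x) ≈ 0.3333
RHS = tan(x²) ≈ 0.2812
Since 0.3333 ≠ 0.2812, the equation fails at this point, so it cannot hold for every real x for which both sides are defined.
tan²(x) means (tan x)², squaring the output; tan(x²) squares the input. These are different functions.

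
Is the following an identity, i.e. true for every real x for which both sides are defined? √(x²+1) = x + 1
No, this is NOT an identity.

Claim: √(x²+1) = x + 1.
Test a specific point where both sides are defined: x = 3.
LHS = √(x²+1) ≈ 3.1623
RHS = x + 1 ≈ 4.0000
Since 3.1623 ≠ 4.0000, the equation fails at this point, so it cannot hold for every real x for which both sides are defined.
(x+1)² = x² + 2x + 1 ≠ x² + 1 unless x = 0.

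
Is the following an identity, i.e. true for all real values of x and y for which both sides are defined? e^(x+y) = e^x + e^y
Claim: e^(x+y) = e^x + e^y.
Test a specific point where both sides are defined: x = -1, y = 1.
LHS = e^(x+y) ≈ 1.0000
RHS = e^x + e^y ≈ 3.0862
Since 1.0000 ≠ 3.0862, the equation fails at this point, so it cannot hold for all real values of x and y for which both sides are defined.
The correct rule is e^(x+y) = e^x · e^y (a product, not a sum).

Conclusion: No, this is NOT an identity.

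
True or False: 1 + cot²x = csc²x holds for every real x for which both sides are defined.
True.

Claim: 1 + cot²x = csc²x.
Reasoning: Start from sin²x + cos²x = 1 and divide every term by sin²x (allowed wherever cot x and csc x are defined): 1 + cot²x = 1/sin²x = csc²x.
So the two sides agree for every real x for which both sides are defined.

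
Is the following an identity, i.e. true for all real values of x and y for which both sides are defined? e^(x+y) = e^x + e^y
Claim: e^(x+y) = e^x + e^y.
Test a specific point where both sides are defined: x = -1, y = 1/2.
LHS = e^(x+y) ≈ 0.6065
RHS = e^x + e^y ≈ 2.0166
Since 0.6065 ≠ 2.0166, the equation fails at this point, so it cannot hold for all real values of x and y for which both sides are defined.
The correct rule is e^(x+y) = e^x · e^y (a product, not a sum).

Conclusion: No, this is NOT an identity.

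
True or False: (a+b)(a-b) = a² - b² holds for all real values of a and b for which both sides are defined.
Claim: (a+b)(a-b) = a² - b².
Reasoning: Expand: (a+b)(a-b) = a² - ab + ba - b² = a² - b² (the cross terms cancel).
So the two sides agree for all real values of a and b for which both sides are defined.

Conclusion: True.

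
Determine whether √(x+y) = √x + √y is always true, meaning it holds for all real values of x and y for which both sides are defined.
Claim: √(x+y) = √x + √y.
Test a specific point where both sides are defined: x = 3, y = 1.
LHS = √(x+y) ≈ 2.0000
RHS = √x + √y ≈ 2.7321
Since 2.0000 ≠ 2.7321, the equation fails at this point, so it cannot hold for all real values of x and y for which both sides are defined.
Squaring the right side gives x + 2√(xy) + y, not x + y.

Conclusion: No, this is NOT an identity.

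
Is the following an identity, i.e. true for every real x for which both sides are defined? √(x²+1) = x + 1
Claim: √(x²+1) = x + 1.
Test a specific point where both sides are defined: x = -3.
LHS = √(x²+1) ≈ 3.1623
RHS = x + 1 ≈ -2.0000
Since 3.1623 ≠ -2.0000, the equation fails at this point, so it cannot hold for every real x for which both sides are defined.
(x+1)² = x² + 2x + 1 ≠ x² + 1 unless x = 0.

Conclusion: No, this is NOT an identity.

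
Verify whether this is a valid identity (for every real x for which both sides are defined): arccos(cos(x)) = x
Claim: arccos(cos(x)) = x.
Test a specific point where both sides are defined: x = -π/2.
LHS = arccos(cos(x)) ≈ 1.5708
RHS = x ≈ -1.5708
Since 1.5708 ≠ -1.5708, the equation fails at this point, so it cannot hold for every real x for which both sides are defined.
arccos only returns values in [0, π], so arccos(cos(x)) = x holds only for x in that interval, not for all real x.

Conclusion: No, this is NOT an identity.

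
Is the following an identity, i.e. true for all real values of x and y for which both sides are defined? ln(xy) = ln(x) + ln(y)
Yes, this is an identity.

Claim: ln(xy) = ln(x) + ln(y).
Reasoning: Both sides are simultaneously defined only when x, y > 0. Write x = e^p, y = e^q (p = ln x, q = ln y). Then xy = e^p · e^q = e^(p+q), so ln(xy) = p + q = ln(x) + ln(y).
So the two sides agree for all real values of x and y for which both sides are defined.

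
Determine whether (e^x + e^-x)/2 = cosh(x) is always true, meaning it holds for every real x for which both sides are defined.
Claim: (e^x + e^-x)/2 = cosh(x).
Reasoning: This is exactly the definition of the hyperbolic cosine: cosh(x) := (e^x + e^-x)/2.
So the two sides agree for every real x for which both sides are defined.

Conclusion: Yes, this is an identity.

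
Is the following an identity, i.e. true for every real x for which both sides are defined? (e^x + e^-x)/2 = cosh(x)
Claim: (e^x + e^-x)/2 = cosh(x).
Reasoning: This is exactly the definition of the hyperbolic cosine: cosh(x) := (e^x + e^-x)/2.
So the two sides agree for every real x for which both sides are defined.

Conclusion: Yes, this is an identity.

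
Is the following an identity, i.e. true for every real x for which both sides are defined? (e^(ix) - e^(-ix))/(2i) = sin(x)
Yes, this is an identity.

Claim: (e^(ix) - e^(-ix))/(2i) = sin(x).
Reasoning: By Euler's formula e^(ix) = cos(x) + i·sin(x) and e^(-ix) = cos(x) - i·sin(x). Subtracting cancels the cosine terms: e^(ix) - e^(-ix) = 2i·sin(x); divide by 2i.
So the two sides agree for every real x for which both sides are defined.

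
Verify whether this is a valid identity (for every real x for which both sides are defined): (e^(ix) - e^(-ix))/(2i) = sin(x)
Yes, this is an identity.

Claim: (e^(ix) - e^(-ix))/(2i) = sin(x).
Reasoning: By Euler's formula e^(ix) = cos(x) + i·sin(x) and e^(-ix) = cos(x) - i·sin(x). Subtracting cancels the cosine terms: e^(ix) - e^(-ix) = 2i·sin(x); divide by 2i.
So the two sides agree for every real x for which both sides are defined.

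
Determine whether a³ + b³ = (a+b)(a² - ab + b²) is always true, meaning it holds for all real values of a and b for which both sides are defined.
Yes, this is an identity.

Claim: a³ + b³ = (a+b)(a² - ab + b²).
Reasoning: Expand the right side: (a+b)(a² - ab + b²) = a³ - a²b + ab² + a²b - ab² + b³ = a³ + b³ (the middle terms cancel in pairs).
So the two sides agree for all real values of a and b for which both sides are defined.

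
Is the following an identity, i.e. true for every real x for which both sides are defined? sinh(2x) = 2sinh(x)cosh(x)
Yes, this is an identity.

Claim: sinh(2x) = 2sinh(x)cosh(x).
Reasoning: 2sinh(x)cosh(x) = 2 · (e^x - e^-x)/2 · (e^x + e^-x)/2 = (e^(2x) - e^(-2x))/2 = sinh(2x).
So the two sides agree for every real x for which both sides are defined.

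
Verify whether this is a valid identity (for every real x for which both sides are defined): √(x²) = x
Claim: √(x²) = x.
Test a specific point where both sides are defined: x = -2.
LHS = √(x²) ≈ 2.0000
RHS = x ≈ -2.0000
Since 2.0000 ≠ -2.0000, the equation fails at this point, so it cannot hold for every real x for which both sides are defined.
√(x²) = |x|, which differs from x whenever x < 0 (both sides are defined for every real x).

Conclusion: No, this is NOT an identity.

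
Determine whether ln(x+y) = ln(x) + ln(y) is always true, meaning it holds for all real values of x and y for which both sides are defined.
No, this is NOT an identity.

Claim: ln(x+y) = ln(x) + ln(y).
Test a specific point where both sides are defined: x = 5, y = 1/2.
LHS = ln(x+y) ≈ 1.7047
RHS = ln(x) + ln(y) ≈ 0.9163
Since 1.7047 ≠ 0.9163, the equation fails at this point, so it cannot hold for all real values of x and y for which both sides are defined.
ln(x) + ln(y) = ln(xy), not ln(x+y).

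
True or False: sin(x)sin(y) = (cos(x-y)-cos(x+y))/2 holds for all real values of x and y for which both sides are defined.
Claim: sin(x)sin(y) = (cos(x-y)-cos(x+y))/2.
Reasoning: cos(x-y) = cos(x)cos(y) + sin(x)sin(y) and cos(x+y) = cos(x)cos(y) - sin(x)sin(y). Subtracting, cos(x-y) - cos(x+y) = 2sin(x)sin(y); divide by 2.
So the two sides agree for all real values of x and y for which both sides are defined.

Conclusion: True.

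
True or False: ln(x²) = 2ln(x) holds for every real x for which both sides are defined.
Claim: ln(x²) = 2ln(x).
Reasoning: The right side requires x > 0. For x > 0, x² = (e^(ln x))² = e^(2ln x), so ln(x²) = 2ln(x). (For x < 0 the right side is undefined, so those values are outside the claim.)
So the two sides agree for every real x for which both sides are defined.

Conclusion: True.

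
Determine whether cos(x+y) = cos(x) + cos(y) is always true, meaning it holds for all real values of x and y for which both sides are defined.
No, this is NOT an identity.

Claim: cos(x+y) = cos(x) + cos(y).
Test a specific point where both sides are defined: x = 3π/4, y = π/4.
LHS = cos(x+y) ≈ -1.0000
RHS = cos(x) + cos(y) ≈ 0.0000
Since -1.0000 ≠ 0.0000, the equation fails at this point, so it cannot hold for all real values of x and y for which both sides are defined.
The correct expansion is cos(x+y) = cos(x)cos(y) - sin(x)sin(y); cosine is not additive.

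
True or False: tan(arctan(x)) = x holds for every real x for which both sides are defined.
Claim: tan(arctan(x)) = x.
Reasoning: For every real x, arctan(x) is by definition the angle in (-π/2, π/2) whose tangent equals x. Taking the tangent of that angle returns x.
So the two sides agree for every real x for which both sides are defined.

Conclusion: True.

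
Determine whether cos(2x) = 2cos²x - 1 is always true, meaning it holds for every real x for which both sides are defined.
Claim: cos(2x) = 2cos²x - 1.
Reasoning: cos(2x) = cos²x - sin²x. Replace sin²x by 1 - cos²x: cos²x - (1 - cos²x) = 2cos²x - 1.
So the two sides agree for every real x for which both sides are defined.

Conclusion: Yes, this is an identity.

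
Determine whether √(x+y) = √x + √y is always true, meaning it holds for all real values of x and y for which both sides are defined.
No, this is NOT an identity.

Claim: √(x+y) = √x + √y.
Test a specific point where both sides are defined: x = 1, y = 5.
LHS = √(x+y) ≈ 2.4495
RHS = √x + √y ≈ 3.2361
Since 2.4495 ≠ 3.2361, the equation fails at this point, so it cannot hold for all real values of x and y for which both sides are defined.
Squaring the right side gives x + 2√(xy) + y, not x + y.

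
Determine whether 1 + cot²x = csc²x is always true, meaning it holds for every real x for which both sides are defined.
Yes, this is an identity.

Claim: 1 + cot²x = csc²x.
Reasoning: Start from sin²x + cos²x = 1 and divide every term by sin²x (allowed wherever cot x and csc x are defined): 1 + cot²x = 1/sin²x = csc²x.
So the two sides agree for every real x for which both sides are defined.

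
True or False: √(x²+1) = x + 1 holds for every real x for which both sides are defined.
Claim: √(x²+1) = x + 1.
Test a specific point where both sides are defined: x = 4.
LHS = √(x²+1) ≈ 4.1231
RHS = x + 1 ≈ 5.0000
Since 4.1231 ≠ 5.0000, the equation fails at this point, so it cannot hold for every real x for which both sides are defined.
(x+1)² = x² + 2x + 1 ≠ x² + 1 unless x = 0.

Conclusion: False.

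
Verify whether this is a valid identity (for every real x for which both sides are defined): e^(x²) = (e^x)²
No, this is NOT an identity.

Claim: e^(x²) = (e^x)².
Test a specific point where both sides are defined: x = 3.
LHS = e^(x²) ≈ 8103.0839
RHS = (e^x)² ≈ 403.4288
Since 8103.0839 ≠ 403.4288, the equation fails at this point, so it cannot hold for every real x for which both sides are defined.
(e^x)² = e^(2x), and 2x ≠ x² in general.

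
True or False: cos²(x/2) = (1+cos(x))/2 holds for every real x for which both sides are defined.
True.

Claim: cos²(x/2) = (1+cos(x))/2.
Reasoning: Use cos(2θ) = 2cos²θ - 1 with θ = x/2: cos(x) = 2cos²(x/2) - 1. Solving for cos²(x/2) gives (1 + cos(x))/2.
So the two sides agree for every real x for which both sides are defined.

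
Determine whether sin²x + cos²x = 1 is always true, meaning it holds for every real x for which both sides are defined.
Yes, this is an identity.

Claim: sin²x + cos²x = 1.
Reasoning: The point (cos x, sin x) lies on the unit circle X² + Y² = 1, so cos²x + sin²x = 1 for every real x.
So the two sides agree for every real x for which both sides are defined.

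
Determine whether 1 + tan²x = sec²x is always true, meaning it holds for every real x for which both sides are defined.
Yes, this is an identity.

Claim: 1 + tan²x = sec²x.
Reasoning: Start from sin²x + cos²x = 1 and divide every term by cos²x (allowed wherever tan x and sec x are defined): tan²x + 1 = 1/cos²x = sec²x.
So the two sides agree for every real x for which both sides are defined.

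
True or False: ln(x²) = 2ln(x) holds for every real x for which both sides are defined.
Claim: ln(x²) = 2ln(x).
Reasoning: The right side requires x > 0. For x > 0, x² = (e^(ln x))² = e^(2ln x), so ln(x²) = 2ln(x). (For x < 0 the right side is undefined, so those values are outside the claim.)
So the two sides agree for every real x for which both sides are defined.

Conclusion: True.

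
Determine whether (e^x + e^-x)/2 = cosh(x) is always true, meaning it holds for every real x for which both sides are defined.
Claim: (e^x + e^-x)/2 = cosh(x).
Reasoning: This is exactly the definition of the hyperbolic cosine: cosh(x) := (e^x + e^-x)/2.
So the two sides agree for every real x for which both sides are defined.

Conclusion: Yes, this is an identity.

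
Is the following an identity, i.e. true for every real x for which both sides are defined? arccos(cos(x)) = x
No, this is NOT an identity.

Claim: arccos(cos(x)) = x.
Test a specific point where both sides are defined: x = -π/2.
LHS = arccos(cos(x)) ≈ 1.5708
RHS = x ≈ -1.5708
Since 1.5708 ≠ -1.5708, the equation fails at this point, so it cannot hold for every real x for which both sides are defined.
arccos only returns values in [0, π], so arccos(cos(x)) = x holds only for x in that interval, not for all real x.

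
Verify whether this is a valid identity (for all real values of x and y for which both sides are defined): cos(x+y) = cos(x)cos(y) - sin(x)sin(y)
Claim: cos(x+y) = cos(x)cos(y) - sin(x)sin(y).
Reasoning: By Euler's formula e^(i(x+y)) = e^(ix)·e^(iy) = (cos x + i·sin x)(cos y + i·sin y). The real part of the left side is cos(x+y); the real part of the product is cos(x)cos(y) - sin(x)sin(y) (since i·i = -1).
So the two sides agree for all real values of x and y for which both sides are defined.

Conclusion: Yes, this is an identity.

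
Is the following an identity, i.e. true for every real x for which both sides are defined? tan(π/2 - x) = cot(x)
Yes, this is an identity.

Claim: tan(π/2 - x) = cot(x).
Reasoning: tan(π/2 - x) = sin(π/2 - x)/cos(π/2 - x) = cos(x)/sin(x) = cot(x), using the cofunction identities sin(π/2 - x) = cos(x) and cos(π/2 - x) = sin(x).
So the two sides agree for every real x for which both sides are defined.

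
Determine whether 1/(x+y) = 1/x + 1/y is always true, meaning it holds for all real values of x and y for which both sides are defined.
Claim: 1/(x+y) = 1/x + 1/y.
Test a specific point where both sides are defined: x = -2, y = 5.
LHS = 1/(x+y) ≈ 0.3333
RHS = 1/x + 1/y ≈ -0.3000
Since 0.3333 ≠ -0.3000, the equation fails at this point, so it cannot hold for all real values of x and y for which both sides are defined.
1/x + 1/y = (x+y)/(xy), which is not 1/(x+y).

Conclusion: No, this is NOT an identity.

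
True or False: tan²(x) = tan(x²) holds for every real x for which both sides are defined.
Claim: tan²(x) = tan(x²).
Test a specific point where both sides are defined: x = -π/4.
LHS = tan²(x) ≈ 1.0000
RHS = tan(x²) ≈ 0.7092
Since 1.0000 ≠ 0.7092, the equation fails at this point, so it cannot hold for every real x for which both sides are defined.
tan²(x) means (tan x)², squaring the output; tan(x²) squares the input. These are different functions.

Conclusion: False.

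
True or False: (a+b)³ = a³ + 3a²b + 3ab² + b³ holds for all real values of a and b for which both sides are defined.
Claim: (a+b)³ = a³ + 3a²b + 3ab² + b³.
Reasoning: (a+b)³ = (a+b)(a+b)² = (a+b)(a² + 2ab + b²) = a³ + 2a²b + ab² + a²b + 2ab² + b³ = a³ + 3a²b + 3ab² + b³.
So the two sides agree for all real values of a and b for which both sides are defined.

Conclusion: True.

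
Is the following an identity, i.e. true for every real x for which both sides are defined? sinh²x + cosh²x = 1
Claim: sinh²x + cosh²x = 1.
Test a specific point where both sides are defined: x = 3/2.
LHS = sinh²x + cosh²x ≈ 10.0677
RHS = 1 ≈ 1.0000
Since 10.0677 ≠ 1.0000, the equation fails at this point, so it cannot hold for every real x for which both sides are defined.
The correct hyperbolic identity is cosh²x - sinh²x = 1 (a difference); the sum sinh²x + cosh²x equals cosh(2x).

Conclusion: No, this is NOT an identity.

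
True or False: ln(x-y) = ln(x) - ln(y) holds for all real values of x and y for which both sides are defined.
Claim: ln(x-y) = ln(x) - ln(y).
Test a specific point where both sides are defined: x = 5, y = 1/2.
LHS = ln(x-y) ≈ 1.5041
RHS = ln(x) - ln(y) ≈ 2.3026
Since 1.5041 ≠ 2.3026, the equation fails at this point, so it cannot hold for all real values of x and y for which both sides are defined.
ln(x) - ln(y) = ln(x/y), not ln(x-y).

Conclusion: False.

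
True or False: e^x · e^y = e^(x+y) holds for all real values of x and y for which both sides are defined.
True.

Claim: e^x · e^y = e^(x+y).
Reasoning: This is the law of exponents for a common base: multiplying powers adds exponents. E.g. from the series, (Σ x^j/j!)(Σ y^k/k!) = Σ_m (Σ_{j+k=m} x^j y^k/(j!k!)) = Σ_m (x+y)^m/m! by the binomial theorem.
So the two sides agree for all real values of x and y for which both sides are defined.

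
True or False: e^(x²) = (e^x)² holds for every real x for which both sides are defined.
Claim: e^(x²) = (e^x)².
Test a specific point where both sides are defined: x = -2.
LHS = e^(x²) ≈ 54.5982
RHS = (e^x)² ≈ 0.0183
Since 54.5982 ≠ 0.0183, the equation fails at this point, so it cannot hold for every real x for which both sides are defined.
(e^x)² = e^(2x), and 2x ≠ x² in general.

Conclusion: False.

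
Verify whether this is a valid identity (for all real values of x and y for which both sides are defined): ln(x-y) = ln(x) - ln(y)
No, this is NOT an identity.

Claim: ln(x-y) = ln(x) - ln(y).
Test a specific point where both sides are defined: x = 2, y = 3/2.
LHS = ln(x-y) ≈ -0.6931
RHS = ln(x) - ln(y) ≈ 0.2877
Since -0.6931 ≠ 0.2877, the equation fails at this point, so it cannot hold for all real values of x and y for which both sides are defined.
ln(x) - ln(y) = ln(x/y), not ln(x-y).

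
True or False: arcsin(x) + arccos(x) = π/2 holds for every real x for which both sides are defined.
Claim: arcsin(x) + arccos(x) = π/2.
Reasoning: Both sides are defined for -1 ≤ x ≤ 1. Let θ = arcsin(x), so sin θ = x and θ ∈ [-π/2, π/2]. Then cos(π/2 - θ) = sin θ = x and π/2 - θ ∈ [0, π], which is exactly the range of arccos, so arccos(x) = π/2 - θ. Adding: arcsin(x) + arccos(x) = θ + (π/2 - θ) = π/2.
So the two sides agree for every real x for which both sides are defined.

Conclusion: True.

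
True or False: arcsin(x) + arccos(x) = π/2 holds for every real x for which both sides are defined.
Claim: arcsin(x) + arccos(x) = π/2.
Reasoning: Both sides are defined for -1 ≤ x ≤ 1. Let θ = arcsin(x), so sin θ = x and θ ∈ [-π/2, π/2]. Then cos(π/2 - θ) = sin θ = x and π/2 - θ ∈ [0, π], which is exactly the range of arccos, so arccos(x) = π/2 - θ. Adding: arcsin(x) + arccos(x) = θ + (π/2 - θ) = π/2.
So the two sides agree for every real x for which both sides are defined.

Conclusion: True.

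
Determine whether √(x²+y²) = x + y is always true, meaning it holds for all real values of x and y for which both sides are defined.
Claim: √(x²+y²) = x + y.
Test a specific point where both sides are defined: x = -3, y = 5.
LHS = √(x²+y²) ≈ 5.8310
RHS = x + y ≈ 2.0000
Since 5.8310 ≠ 2.0000, the equation fails at this point, so it cannot hold for all real values of x and y for which both sides are defined.
(x+y)² = x² + 2xy + y², not x² + y², so the square root does not split this way.

Conclusion: No, this is NOT an identity.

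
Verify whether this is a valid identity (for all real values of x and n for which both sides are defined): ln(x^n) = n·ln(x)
Yes, this is an identity.

Claim: ln(x^n) = n·ln(x).
Reasoning: The right side requires x > 0. For x > 0, x^n = (e^(ln x))^n = e^(n·ln x), so taking ln of both sides gives ln(x^n) = n·ln(x).
So the two sides agree for all real values of x and n for which both sides are defined.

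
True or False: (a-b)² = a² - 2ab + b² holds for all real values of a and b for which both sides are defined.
True.

Claim: (a-b)² = a² - 2ab + b².
Reasoning: Expand: (a-b)² = (a-b)(a-b) = a·a - a·b - b·a + b·b = a² - 2ab + b².
So the two sides agree for all real values of a and b for which both sides are defined.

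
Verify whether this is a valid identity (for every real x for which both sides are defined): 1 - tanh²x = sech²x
Claim: 1 - tanh²x = sech²x.
Reasoning: Divide cosh²x - sinh²x = 1 through by cosh²x (never zero): 1 - tanh²x = 1/cosh²x = sech²x.
So the two sides agree for every real x for which both sides are defined.

Conclusion: Yes, this is an identity.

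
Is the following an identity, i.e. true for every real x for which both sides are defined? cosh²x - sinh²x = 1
Claim: cosh²x - sinh²x = 1.
Reasoning: With cosh(x) = (e^x + e^-x)/2 and sinh(x) = (e^x - e^-x)/2: cosh²x = (e^(2x) + 2 + e^(-2x))/4 and sinh²x = (e^(2x) - 2 + e^(-2x))/4. Subtracting leaves 4/4 = 1.
So the two sides agree for every real x for which both sides are defined.

Conclusion: Yes, this is an identity.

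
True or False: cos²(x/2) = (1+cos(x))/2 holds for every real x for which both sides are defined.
Claim: cos²(x/2) = (1+cos(x))/2.
Reasoning: Use cos(2θ) = 2cos²θ - 1 with θ = x/2: cos(x) = 2cos²(x/2) - 1. Solving for cos²(x/2) gives (1 + cos(x))/2.
So the two sides agree for every real x for which both sides are defined.

Conclusion: True.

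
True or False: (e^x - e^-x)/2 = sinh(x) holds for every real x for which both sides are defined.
Claim: (e^x - e^-x)/2 = sinh(x).
Reasoning: This is exactly the definition of the hyperbolic sine: sinh(x) := (e^x - e^-x)/2.
So the two sides agree for every real x for which both sides are defined.

Conclusion: True.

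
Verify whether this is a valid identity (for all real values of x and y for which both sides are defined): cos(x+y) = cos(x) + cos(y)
Claim: cos(x+y) = cos(x) + cos(y).
Test a specific point where both sides are defined: x = π/4, y = π.
LHS = cos(x+y) ≈ -0.7071
RHS = cos(x) + cos(y) ≈ -0.2929
Since -0.7071 ≠ -0.2929, the equation fails at this point, so it cannot hold for all real values of x and y for which both sides are defined.
The correct expansion is cos(x+y) = cos(x)cos(y) - sin(x)sin(y); cosine is not additive.

Conclusion: No, this is NOT an identity.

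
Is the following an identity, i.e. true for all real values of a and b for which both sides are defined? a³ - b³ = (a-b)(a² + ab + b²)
Yes, this is an identity.

Claim: a³ - b³ = (a-b)(a² + ab + b²).
Reasoning: Expand the right side: (a-b)(a² + ab + b²) = a³ + a²b + ab² - a²b - ab² - b³ = a³ - b³ (the middle terms cancel in pairs).
So the two sides agree for all real values of a and b for which both sides are defined.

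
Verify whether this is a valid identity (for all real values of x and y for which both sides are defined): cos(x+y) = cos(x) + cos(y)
Claim: cos(x+y) = cos(x) + cos(y).
Test a specific point where both sides are defined: x = -π/3, y = -π/3.
LHS = cos(x+y) ≈ -0.5000
RHS = cos(x) + cos(y) ≈ 1.0000
Since -0.5000 ≠ 1.0000, the equation fails at this point, so it cannot hold for all real values of x and y for which both sides are defined.
The correct expansion is cos(x+y) = cos(x)cos(y) - sin(x)sin(y); cosine is not additive.

Conclusion: No, this is NOT an identity.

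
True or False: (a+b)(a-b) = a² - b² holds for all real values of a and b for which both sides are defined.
Claim: (a+b)(a-b) = a² - b².
Reasoning: Expand: (a+b)(a-b) = a² - ab + ba - b² = a² - b² (the cross terms cancel).
So the two sides agree for all real values of a and b for which both sides are defined.

Conclusion: True.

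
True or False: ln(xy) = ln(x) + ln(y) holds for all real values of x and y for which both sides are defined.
Claim: ln(xy) = ln(x) + ln(y).
Reasoning: Both sides are simultaneously defined only when x, y > 0. Write x = e^p, y = e^q (p = ln x, q = ln y). Then xy = e^p · e^q = e^(p+q), so ln(xy) = p + q = ln(x) + ln(y).
So the two sides agree for all real values of x and y for which both sides are defined.

Conclusion: True.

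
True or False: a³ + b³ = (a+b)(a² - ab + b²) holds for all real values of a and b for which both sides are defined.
Claim: a³ + b³ = (a+b)(a² - ab + b²).
Reasoning: Expand the right side: (a+b)(a² - ab + b²) = a³ - a²b + ab² + a²b - ab² + b³ = a³ + b³ (the middle terms cancel in pairs).
So the two sides agree for all real values of a and b for which both sides are defined.

Conclusion: True.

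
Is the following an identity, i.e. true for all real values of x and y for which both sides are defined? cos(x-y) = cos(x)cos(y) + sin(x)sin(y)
Yes, this is an identity.

Claim: cos(x-y) = cos(x)cos(y) + sin(x)sin(y).
Reasoning: Replace y by -y in cos(x+y) = cos(x)cos(y) - sin(x)sin(y) and use cos(-y) = cos(y), sin(-y) = -sin(y): cos(x-y) = cos(x)cos(y) + sin(x)sin(y).
So the two sides agree for all real values of x and y for which both sides are defined.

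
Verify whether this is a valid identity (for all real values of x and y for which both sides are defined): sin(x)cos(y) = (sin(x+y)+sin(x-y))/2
Yes, this is an identity.

Claim: sin(x)cos(y) = (sin(x+y)+sin(x-y))/2.
Reasoning: sin(x+y) = sin(x)cos(y) + cos(x)sin(y) and sin(x-y) = sin(x)cos(y) - cos(x)sin(y). Adding, sin(x+y) + sin(x-y) = 2sin(x)cos(y); divide by 2.
So the two sides agree for all real values of x and y for which both sides are defined.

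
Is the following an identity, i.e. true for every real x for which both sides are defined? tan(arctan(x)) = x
Claim: tan(arctan(x)) = x.
Reasoning: For every real x, arctan(x) is by definition the angle in (-π/2, π/2) whose tangent equals x. Taking the tangent of that angle returns x.
So the two sides agree for every real x for which both sides are defined.

Conclusion: Yes, this is an identity.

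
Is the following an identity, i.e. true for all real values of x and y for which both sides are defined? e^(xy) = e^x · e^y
Claim: e^(xy) = e^x · e^y.
Test a specific point where both sides are defined: x = -3, y = -2.
LHS = e^(xy) ≈ 403.4288
RHS = e^x · e^y ≈ 0.0067
Since 403.4288 ≠ 0.0067, the equation fails at this point, so it cannot hold for all real values of x and y for which both sides are defined.
e^x · e^y = e^(x+y), not e^(xy).

Conclusion: No, this is NOT an identity.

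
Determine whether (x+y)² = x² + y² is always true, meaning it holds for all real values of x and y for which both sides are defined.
No, this is NOT an identity.

Claim: (x+y)² = x² + y².
Test a specific point where both sides are defined: x = 2, y = -3.
LHS = (x+y)² ≈ 1.0000
RHS = x² + y² ≈ 13.0000
Since 1.0000 ≠ 13.0000, the equation fails at this point, so it cannot hold for all real values of x and y for which both sides are defined.
The correct expansion is (x+y)² = x² + 2xy + y²; the cross term 2xy is missing.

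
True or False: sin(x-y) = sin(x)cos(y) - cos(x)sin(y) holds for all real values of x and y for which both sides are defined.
True.

Claim: sin(x-y) = sin(x)cos(y) - cos(x)sin(y).
Reasoning: Replace y by -y in sin(x+y) = sin(x)cos(y) + cos(x)sin(y) and use cos(-y) = cos(y), sin(-y) = -sin(y): sin(x-y) = sin(x)cos(y) - cos(x)sin(y).
So the two sides agree for all real values of x and y for which both sides are defined.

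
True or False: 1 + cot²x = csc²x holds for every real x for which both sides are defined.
True.

Claim: 1 + cot²x = csc²x.
Reasoning: Start from sin²x + cos²x = 1 and divide every term by sin²x (allowed wherever cot x and csc x are defined): 1 + cot²x = 1/sin²x = csc²x.
So the two sides agree for every real x for which both sides are defined.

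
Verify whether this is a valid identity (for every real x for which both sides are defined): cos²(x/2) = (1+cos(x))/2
Claim: cos²(x/2) = (1+cos(x))/2.
Reasoning: Use cos(2θ) = 2cos²θ - 1 with θ = x/2: cos(x) = 2cos²(x/2) - 1. Solving for cos²(x/2) gives (1 + cos(x))/2.
So the two sides agree for every real x for which both sides are defined.

Conclusion: Yes, this is an identity.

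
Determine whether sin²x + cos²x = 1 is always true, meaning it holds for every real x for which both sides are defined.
Yes, this is an identity.

Claim: sin²x + cos²x = 1.
Reasoning: The point (cos x, sin x) lies on the unit circle X² + Y² = 1, so cos²x + sin²x = 1 for every real x.
So the two sides agree for every real x for which both sides are defined.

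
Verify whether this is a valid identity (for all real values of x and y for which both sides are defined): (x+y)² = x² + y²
No, this is NOT an identity.

Claim: (x+y)² = x² + y².
Test a specific point where both sides are defined: x = -3, y = 1.
LHS = (x+y)² ≈ 4.0000
RHS = x² + y² ≈ 10.0000
Since 4.0000 ≠ 10.0000, the equation fails at this point, so it cannot hold for all real values of x and y for which both sides are defined.
The correct expansion is (x+y)² = x² + 2xy + y²; the cross term 2xy is missing.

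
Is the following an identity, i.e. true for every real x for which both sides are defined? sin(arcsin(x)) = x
Claim: sin(arcsin(x)) = x.
Reasoning: For -1 ≤ x ≤ 1 (where arcsin is defined), arcsin(x) is by definition an angle whose sine equals x. Taking the sine of that angle returns x. (Note the other order, arcsin(sin x) = x, is NOT an identity.)
So the two sides agree for every real x for which both sides are defined.

Conclusion: Yes, this is an identity.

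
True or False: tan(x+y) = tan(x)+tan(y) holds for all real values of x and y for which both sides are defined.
Claim: tan(x+y) = tan(x)+tan(y).
Test a specific point where both sides are defined: x = 2π/3, y = 3π/4.
LHS = tan(x+y) ≈ 3.7321
RHS = tan(x)+tan(y) ≈ -2.7321
Since 3.7321 ≠ -2.7321, the equation fails at this point, so it cannot hold for all real values of x and y for which both sides are defined.
The correct formula is tan(x+y) = (tan(x) + tan(y))/(1 - tan(x)tan(y)).

Conclusion: False.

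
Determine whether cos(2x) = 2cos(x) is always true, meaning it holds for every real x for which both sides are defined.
Claim: cos(2x) = 2cos(x).
Test a specific point where both sides are defined: x = 2π/3.
LHS = cos(2x) ≈ -0.5000
RHS = 2cos(x) ≈ -1.0000
Since -0.5000 ≠ -1.0000, the equation fails at this point, so it cannot hold for every real x for which both sides are defined.
The correct double-angle formula is cos(2x) = cos²x - sin²x.

Conclusion: No, this is NOT an identity.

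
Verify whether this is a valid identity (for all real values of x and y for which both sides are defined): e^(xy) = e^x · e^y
No, this is NOT an identity.

Claim: e^(xy) = e^x · e^y.
Test a specific point where both sides are defined: x = -3, y = 1/2.
LHS = e^(xy) ≈ 0.2231
RHS = e^x · e^y ≈ 0.0821
Since 0.2231 ≠ 0.0821, the equation fails at this point, so it cannot hold for all real values of x and y for which both sides are defined.
e^x · e^y = e^(x+y), not e^(xy).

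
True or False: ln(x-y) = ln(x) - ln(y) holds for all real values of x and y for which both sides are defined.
False.

Claim: ln(x-y) = ln(x) - ln(y).
Test a specific point where both sides are defined: x = 4, y = 1/2.
LHS = ln(x-y) ≈ 1.2528
RHS = ln(x) - ln(y) ≈ 2.0794
Since 1.2528 ≠ 2.0794, the equation fails at this point, so it cannot hold for all real values of x and y for which both sides are defined.
ln(x) - ln(y) = ln(x/y), not ln(x-y).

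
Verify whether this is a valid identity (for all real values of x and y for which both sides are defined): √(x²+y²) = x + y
Claim: √(x²+y²) = x + y.
Test a specific point where both sides are defined: x = 3, y = 3.
LHS = √(x²+y²) ≈ 4.2426
RHS = x + y ≈ 6.0000
Since 4.2426 ≠ 6.0000, the equation fails at this point, so it cannot hold for all real values of x and y for which both sides are defined.
(x+y)² = x² + 2xy + y², not x² + y², so the square root does not split this way.

Conclusion: No, this is NOT an identity.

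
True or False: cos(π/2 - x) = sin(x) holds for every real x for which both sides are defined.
True.

Claim: cos(π/2 - x) = sin(x).
Reasoning: Use cos(u - v) = cos(u)cos(v) + sin(u)sin(v) with u = π/2, v = x: cos(π/2)cos(x) + sin(π/2)sin(x) = 0·cos(x) + 1·sin(x) = sin(x).
So the two sides agree for every real x for which both sides are defined.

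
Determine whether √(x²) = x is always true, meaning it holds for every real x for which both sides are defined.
No, this is NOT an identity.

Claim: √(x²) = x.
Test a specific point where both sides are defined: x = -2.
LHS = √(x²) ≈ 2.0000
RHS = x ≈ -2.0000
Since 2.0000 ≠ -2.0000, the equation fails at this point, so it cannot hold for every real x for which both sides are defined.
√(x²) = |x|, which differs from x whenever x < 0 (both sides are defined for every real x).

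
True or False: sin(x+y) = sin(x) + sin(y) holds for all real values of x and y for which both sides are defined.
Claim: sin(x+y) = sin(x) + sin(y).
Test a specific point where both sides are defined: x = -π/2, y = π/3.
LHS = sin(x+y) ≈ -0.5000
RHS = sin(x) + sin(y) ≈ -0.1340
Since -0.5000 ≠ -0.1340, the equation fails at this point, so it cannot hold for all real values of x and y for which both sides are defined.
The correct expansion is sin(x+y) = sin(x)cos(y) + cos(x)sin(y); sine is not additive.

Conclusion: False.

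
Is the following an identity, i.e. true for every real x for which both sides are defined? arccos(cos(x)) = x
Claim: arccos(cos(x)) = x.
Test a specific point where both sides are defined: x = -π/3.
LHS = arccos(cos(x)) ≈ 1.0472
RHS = x ≈ -1.0472
Since 1.0472 ≠ -1.0472, the equation fails at this point, so it cannot hold for every real x for which both sides are defined.
arccos only returns values in [0, π], so arccos(cos(x)) = x holds only for x in that interval, not for all real x.

Conclusion: No, this is NOT an identity.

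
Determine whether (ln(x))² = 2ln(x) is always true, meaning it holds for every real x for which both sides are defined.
Claim: (ln(x))² = 2ln(x).
Test a specific point where both sides are defined: x = 3/2.
LHS = (ln(x))² ≈ 0.1644
RHS = 2ln(x) ≈ 0.8109
Since 0.1644 ≠ 0.8109, the equation fails at this point, so it cannot hold for every real x for which both sides are defined.
2ln(x) equals ln(x²), which is not the same as (ln x)².

Conclusion: No, this is NOT an identity.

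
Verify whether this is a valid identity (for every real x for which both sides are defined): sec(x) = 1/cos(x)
Yes, this is an identity.

Claim: sec(x) = 1/cos(x).
Reasoning: sec(x) is by definition the reciprocal of cos(x), wherever cos(x) ≠ 0.
So the two sides agree for every real x for which both sides are defined.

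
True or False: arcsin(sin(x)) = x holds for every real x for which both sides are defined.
False.

Claim: arcsin(sin(x)) = x.
Test a specific point where both sides are defined: x = 2π/3.
LHS = arcsin(sin(x)) ≈ 1.0472
RHS = x ≈ 2.0944
Since 1.0472 ≠ 2.0944, the equation fails at this point, so it cannot hold for every real x for which both sides are defined.
arcsin only returns values in [-π/2, π/2], so arcsin(sin(x)) = x holds only for x in that interval, not for all real x.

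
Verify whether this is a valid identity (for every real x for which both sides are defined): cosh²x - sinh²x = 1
Yes, this is an identity.

Claim: cosh²x - sinh²x = 1.
Reasoning: With cosh(x) = (e^x + e^-x)/2 and sinh(x) = (e^x - e^-x)/2: cosh²x = (e^(2x) + 2 + e^(-2x))/4 and sinh²x = (e^(2x) - 2 + e^(-2x))/4. Subtracting leaves 4/4 = 1.
So the two sides agree for every real x for which both sides are defined.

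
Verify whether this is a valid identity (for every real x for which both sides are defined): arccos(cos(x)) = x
No, this is NOT an identity.

Claim: arccos(cos(x)) = x.
Test a specific point where both sides are defined: x = -π/6.
LHS = arccos(cos(x)) ≈ 0.5236
RHS = x ≈ -0.5236
Since 0.5236 ≠ -0.5236, the equation fails at this point, so it cannot hold for every real x for which both sides are defined.
arccos only returns values in [0, π], so arccos(cos(x)) = x holds only for x in that interval, not for all real x.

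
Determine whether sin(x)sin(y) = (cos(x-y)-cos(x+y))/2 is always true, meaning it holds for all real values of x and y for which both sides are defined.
Claim: sin(x)sin(y) = (cos(x-y)-cos(x+y))/2.
Reasoning: cos(x-y) = cos(x)cos(y) + sin(x)sin(y) and cos(x+y) = cos(x)cos(y) - sin(x)sin(y). Subtracting, cos(x-y) - cos(x+y) = 2sin(x)sin(y); divide by 2.
So the two sides agree for all real values of x and y for which both sides are defined.

Conclusion: Yes, this is an identity.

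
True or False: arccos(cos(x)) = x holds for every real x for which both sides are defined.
False.

Claim: arccos(cos(x)) = x.
Test a specific point where both sides are defined: x = -π/3.
LHS = arccos(cos(x)) ≈ 1.0472
RHS = x ≈ -1.0472
Since 1.0472 ≠ -1.0472, the equation fails at this point, so it cannot hold for every real x for which both sides are defined.
arccos only returns values in [0, π], so arccos(cos(x)) = x holds only for x in that interval, not for all real x.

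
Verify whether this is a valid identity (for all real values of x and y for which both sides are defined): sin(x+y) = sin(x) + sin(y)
Claim: sin(x+y) = sin(x) + sin(y).
Test a specific point where both sides are defined: x = 3π/4, y = 2π/3.
LHS = sin(x+y) ≈ -0.9659
RHS = sin(x) + sin(y) ≈ 1.5731
Since -0.9659 ≠ 1.5731, the equation fails at this point, so it cannot hold for all real values of x and y for which both sides are defined.
The correct expansion is sin(x+y) = sin(x)cos(y) + cos(x)sin(y); sine is not additive.

Conclusion: No, this is NOT an identity.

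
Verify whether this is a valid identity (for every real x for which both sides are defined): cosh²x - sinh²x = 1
Claim: cosh²x - sinh²x = 1.
Reasoning: With cosh(x) = (e^x + e^-x)/2 and sinh(x) = (e^x - e^-x)/2: cosh²x = (e^(2x) + 2 + e^(-2x))/4 and sinh²x = (e^(2x) - 2 + e^(-2x))/4. Subtracting leaves 4/4 = 1.
So the two sides agree for every real x for which both sides are defined.

Conclusion: Yes, this is an identity.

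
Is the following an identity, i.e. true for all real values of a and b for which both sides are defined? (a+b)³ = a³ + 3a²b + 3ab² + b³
Yes, this is an identity.

Claim: (a+b)³ = a³ + 3a²b + 3ab² + b³.
Reasoning: (a+b)³ = (a+b)(a+b)² = (a+b)(a² + 2ab + b²) = a³ + 2a²b + ab² + a²b + 2ab² + b³ = a³ + 3a²b + 3ab² + b³.
So the two sides agree for all real values of a and b for which both sides are defined.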